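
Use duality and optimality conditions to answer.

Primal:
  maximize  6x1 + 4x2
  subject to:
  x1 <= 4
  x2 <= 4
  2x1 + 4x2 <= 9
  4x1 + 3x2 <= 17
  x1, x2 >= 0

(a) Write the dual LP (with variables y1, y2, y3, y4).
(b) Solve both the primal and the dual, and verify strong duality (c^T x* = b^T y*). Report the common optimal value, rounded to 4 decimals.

The standard primal-dual pair for 'max c^T x s.t. A x <= b, x >= 0' is:
  Dual:  min b^T y  s.t.  A^T y >= c,  y >= 0.

So the dual LP is:
  minimize  4y1 + 4y2 + 9y3 + 17y4
  subject to:
    y1 + 2y3 + 4y4 >= 6
    y2 + 4y3 + 3y4 >= 4
    y1, y2, y3, y4 >= 0

Solving the primal: x* = (4, 0.25).
  primal value c^T x* = 25.
Solving the dual: y* = (4, 0, 1, 0).
  dual value b^T y* = 25.
Strong duality: c^T x* = b^T y*. Confirmed.

25


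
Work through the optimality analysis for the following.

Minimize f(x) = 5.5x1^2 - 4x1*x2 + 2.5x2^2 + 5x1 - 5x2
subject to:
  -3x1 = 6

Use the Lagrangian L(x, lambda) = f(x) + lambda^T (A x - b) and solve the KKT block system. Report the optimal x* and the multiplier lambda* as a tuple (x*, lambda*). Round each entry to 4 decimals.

Form the Lagrangian:
  L(x, lambda) = (1/2) x^T Q x + c^T x + lambda^T (A x - b)
Stationarity (grad_x L = 0): Q x + c + A^T lambda = 0.
Primal feasibility: A x = b.

This gives the KKT block system:
  [ Q   A^T ] [ x     ]   [-c ]
  [ A    0  ] [ lambda ] = [ b ]

Solving the linear system:
  x*      = (-2, -0.6)
  lambda* = (-4.8667)
  f(x*)   = 11.1

x* = (-2, -0.6), lambda* = (-4.8667)


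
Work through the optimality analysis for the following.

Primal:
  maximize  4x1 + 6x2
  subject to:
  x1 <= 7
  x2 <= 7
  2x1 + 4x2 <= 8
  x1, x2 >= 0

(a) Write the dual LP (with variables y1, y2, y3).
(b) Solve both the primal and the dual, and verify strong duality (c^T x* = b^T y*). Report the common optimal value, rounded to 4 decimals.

The standard primal-dual pair for 'max c^T x s.t. A x <= b, x >= 0' is:
  Dual:  min b^T y  s.t.  A^T y >= c,  y >= 0.

So the dual LP is:
  minimize  7y1 + 7y2 + 8y3
  subject to:
    y1 + 2y3 >= 4
    y2 + 4y3 >= 6
    y1, y2, y3 >= 0

Solving the primal: x* = (4, 0).
  primal value c^T x* = 16.
Solving the dual: y* = (0, 0, 2).
  dual value b^T y* = 16.
Strong duality: c^T x* = b^T y*. Confirmed.

16


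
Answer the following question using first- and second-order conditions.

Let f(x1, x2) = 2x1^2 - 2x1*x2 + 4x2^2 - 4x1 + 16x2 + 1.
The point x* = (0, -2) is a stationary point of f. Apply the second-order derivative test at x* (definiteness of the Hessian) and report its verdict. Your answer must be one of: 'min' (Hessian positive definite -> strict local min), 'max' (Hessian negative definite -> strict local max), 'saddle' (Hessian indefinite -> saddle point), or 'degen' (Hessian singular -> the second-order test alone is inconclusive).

Compute the Hessian H = grad^2 f:
  H = [[4, -2], [-2, 8]]
Verify stationarity: grad f(x*) = H x* + g = (0, 0).
Eigenvalues of H: 3.1716, 8.8284.
Both eigenvalues > 0, so H is positive definite -> x* is a strict local min.

min


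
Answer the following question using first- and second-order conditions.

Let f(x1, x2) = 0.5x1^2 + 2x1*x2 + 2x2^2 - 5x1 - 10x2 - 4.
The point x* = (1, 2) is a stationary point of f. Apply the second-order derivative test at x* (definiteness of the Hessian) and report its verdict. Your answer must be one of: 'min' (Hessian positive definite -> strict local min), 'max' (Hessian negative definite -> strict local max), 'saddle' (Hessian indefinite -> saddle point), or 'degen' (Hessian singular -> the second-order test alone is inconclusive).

Compute the Hessian H = grad^2 f:
  H = [[1, 2], [2, 4]]
Verify stationarity: grad f(x*) = H x* + g = (0, 0).
Eigenvalues of H: 0, 5.
H has a zero eigenvalue (singular; positive semidefinite but not definite), so H is neither positive definite, negative definite, nor indefinite. The second-order test alone is inconclusive -> degen.
(Indeed, f is constant along the null direction of H through x*, so x* is not a strict local extremum.)

degen


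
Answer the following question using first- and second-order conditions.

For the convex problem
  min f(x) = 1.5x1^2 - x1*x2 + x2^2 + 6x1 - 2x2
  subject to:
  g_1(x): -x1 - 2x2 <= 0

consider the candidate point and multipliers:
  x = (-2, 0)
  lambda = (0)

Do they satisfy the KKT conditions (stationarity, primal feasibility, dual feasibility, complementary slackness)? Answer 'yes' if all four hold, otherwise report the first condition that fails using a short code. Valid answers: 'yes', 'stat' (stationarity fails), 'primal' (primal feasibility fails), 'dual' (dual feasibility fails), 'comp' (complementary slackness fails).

Gradient of f: grad f(x) = Q x + c = (0, 0)
Constraint values g_i(x) = a_i^T x - b_i:
  g_1((-2, 0)) = 2
Stationarity residual: grad f(x) + sum_i lambda_i a_i = (0, 0)
  -> stationarity OK
Primal feasibility (all g_i <= 0): FAILS
Dual feasibility (all lambda_i >= 0): OK
Complementary slackness (lambda_i * g_i(x) = 0 for all i): OK

Verdict: the first failing condition is primal_feasibility -> primal.

primal


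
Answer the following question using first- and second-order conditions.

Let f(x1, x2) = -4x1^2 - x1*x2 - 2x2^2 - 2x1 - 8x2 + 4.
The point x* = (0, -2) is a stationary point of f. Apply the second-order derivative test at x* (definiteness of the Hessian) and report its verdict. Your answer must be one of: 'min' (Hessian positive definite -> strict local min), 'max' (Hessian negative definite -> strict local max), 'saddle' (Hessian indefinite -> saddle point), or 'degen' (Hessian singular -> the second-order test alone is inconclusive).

Compute the Hessian H = grad^2 f:
  H = [[-8, -1], [-1, -4]]
Verify stationarity: grad f(x*) = H x* + g = (0, 0).
Eigenvalues of H: -8.2361, -3.7639.
Both eigenvalues < 0, so H is negative definite -> x* is a strict local max.

max


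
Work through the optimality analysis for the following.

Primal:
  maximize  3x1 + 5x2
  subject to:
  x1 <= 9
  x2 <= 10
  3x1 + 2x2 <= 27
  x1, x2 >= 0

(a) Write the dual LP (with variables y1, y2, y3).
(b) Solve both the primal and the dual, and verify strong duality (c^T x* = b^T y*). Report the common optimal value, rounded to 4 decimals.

The standard primal-dual pair for 'max c^T x s.t. A x <= b, x >= 0' is:
  Dual:  min b^T y  s.t.  A^T y >= c,  y >= 0.

So the dual LP is:
  minimize  9y1 + 10y2 + 27y3
  subject to:
    y1 + 3y3 >= 3
    y2 + 2y3 >= 5
    y1, y2, y3 >= 0

Solving the primal: x* = (2.3333, 10).
  primal value c^T x* = 57.
Solving the dual: y* = (0, 3, 1).
  dual value b^T y* = 57.
Strong duality: c^T x* = b^T y*. Confirmed.

57


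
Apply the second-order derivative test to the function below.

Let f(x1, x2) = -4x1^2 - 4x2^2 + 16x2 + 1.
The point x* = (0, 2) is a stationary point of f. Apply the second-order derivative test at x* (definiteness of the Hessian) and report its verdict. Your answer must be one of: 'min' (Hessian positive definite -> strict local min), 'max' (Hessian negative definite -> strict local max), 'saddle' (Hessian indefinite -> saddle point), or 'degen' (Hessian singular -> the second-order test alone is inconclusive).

Compute the Hessian H = grad^2 f:
  H = [[-8, 0], [0, -8]]
Verify stationarity: grad f(x*) = H x* + g = (0, 0).
Eigenvalues of H: -8, -8.
Both eigenvalues < 0, so H is negative definite -> x* is a strict local max.

max


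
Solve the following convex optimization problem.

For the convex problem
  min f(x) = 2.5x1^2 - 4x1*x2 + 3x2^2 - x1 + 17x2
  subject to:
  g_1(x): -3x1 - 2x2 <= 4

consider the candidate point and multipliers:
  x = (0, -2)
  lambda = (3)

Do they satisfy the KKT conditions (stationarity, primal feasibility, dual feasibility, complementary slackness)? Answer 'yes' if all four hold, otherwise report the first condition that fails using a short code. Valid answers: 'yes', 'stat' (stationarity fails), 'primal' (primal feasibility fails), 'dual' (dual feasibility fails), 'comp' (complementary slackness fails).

Gradient of f: grad f(x) = Q x + c = (7, 5)
Constraint values g_i(x) = a_i^T x - b_i:
  g_1((0, -2)) = 0
Stationarity residual: grad f(x) + sum_i lambda_i a_i = (-2, -1)
  -> stationarity FAILS
Primal feasibility (all g_i <= 0): OK
Dual feasibility (all lambda_i >= 0): OK
Complementary slackness (lambda_i * g_i(x) = 0 for all i): OK

Verdict: the first failing condition is stationarity -> stat.

stat


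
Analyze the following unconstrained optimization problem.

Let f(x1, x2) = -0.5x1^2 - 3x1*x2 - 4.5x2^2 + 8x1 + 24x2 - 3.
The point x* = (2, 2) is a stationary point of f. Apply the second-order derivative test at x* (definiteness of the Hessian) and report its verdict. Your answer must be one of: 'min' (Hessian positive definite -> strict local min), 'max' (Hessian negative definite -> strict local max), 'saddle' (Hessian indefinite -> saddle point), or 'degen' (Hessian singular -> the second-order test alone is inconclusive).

Compute the Hessian H = grad^2 f:
  H = [[-1, -3], [-3, -9]]
Verify stationarity: grad f(x*) = H x* + g = (0, 0).
Eigenvalues of H: -10, 0.
H has a zero eigenvalue (singular; negative semidefinite but not definite), so H is neither positive definite, negative definite, nor indefinite. The second-order test alone is inconclusive -> degen.
(Indeed, f is constant along the null direction of H through x*, so x* is not a strict local extremum.)

degen


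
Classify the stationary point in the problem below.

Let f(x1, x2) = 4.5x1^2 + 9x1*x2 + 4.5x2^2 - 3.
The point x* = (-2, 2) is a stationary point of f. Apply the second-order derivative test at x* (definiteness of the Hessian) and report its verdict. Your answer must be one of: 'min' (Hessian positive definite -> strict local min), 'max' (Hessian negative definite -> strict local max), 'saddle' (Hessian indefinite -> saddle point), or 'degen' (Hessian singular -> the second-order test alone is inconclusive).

Compute the Hessian H = grad^2 f:
  H = [[9, 9], [9, 9]]
Verify stationarity: grad f(x*) = H x* + g = (0, 0).
Eigenvalues of H: 0, 18.
H has a zero eigenvalue (singular; positive semidefinite but not definite), so H is neither positive definite, negative definite, nor indefinite. The second-order test alone is inconclusive -> degen.
(Indeed, f is constant along the null direction of H through x*, so x* is not a strict local extremum.)

degen


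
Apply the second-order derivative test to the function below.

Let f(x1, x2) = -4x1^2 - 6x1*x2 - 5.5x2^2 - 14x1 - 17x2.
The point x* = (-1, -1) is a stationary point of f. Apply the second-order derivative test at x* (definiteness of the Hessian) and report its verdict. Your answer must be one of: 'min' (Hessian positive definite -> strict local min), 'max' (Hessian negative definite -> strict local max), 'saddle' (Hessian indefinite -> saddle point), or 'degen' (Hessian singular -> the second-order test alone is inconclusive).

Compute the Hessian H = grad^2 f:
  H = [[-8, -6], [-6, -11]]
Verify stationarity: grad f(x*) = H x* + g = (0, 0).
Eigenvalues of H: -15.6847, -3.3153.
Both eigenvalues < 0, so H is negative definite -> x* is a strict local max.

max


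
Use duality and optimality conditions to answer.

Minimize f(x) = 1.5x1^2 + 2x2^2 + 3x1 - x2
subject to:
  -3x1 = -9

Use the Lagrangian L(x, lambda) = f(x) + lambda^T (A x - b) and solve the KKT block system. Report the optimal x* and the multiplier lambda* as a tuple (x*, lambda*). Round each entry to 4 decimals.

Form the Lagrangian:
  L(x, lambda) = (1/2) x^T Q x + c^T x + lambda^T (A x - b)
Stationarity (grad_x L = 0): Q x + c + A^T lambda = 0.
Primal feasibility: A x = b.

This gives the KKT block system:
  [ Q   A^T ] [ x     ]   [-c ]
  [ A    0  ] [ lambda ] = [ b ]

Solving the linear system:
  x*      = (3, 0.25)
  lambda* = (4)
  f(x*)   = 22.375

x* = (3, 0.25), lambda* = (4)


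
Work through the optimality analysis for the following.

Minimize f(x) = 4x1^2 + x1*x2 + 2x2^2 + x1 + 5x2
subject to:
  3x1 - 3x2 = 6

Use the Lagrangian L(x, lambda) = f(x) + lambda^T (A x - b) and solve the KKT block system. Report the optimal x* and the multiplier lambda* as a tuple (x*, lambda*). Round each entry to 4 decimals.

Form the Lagrangian:
  L(x, lambda) = (1/2) x^T Q x + c^T x + lambda^T (A x - b)
Stationarity (grad_x L = 0): Q x + c + A^T lambda = 0.
Primal feasibility: A x = b.

This gives the KKT block system:
  [ Q   A^T ] [ x     ]   [-c ]
  [ A    0  ] [ lambda ] = [ b ]

Solving the linear system:
  x*      = (0.2857, -1.7143)
  lambda* = (-0.5238)
  f(x*)   = -2.5714

x* = (0.2857, -1.7143), lambda* = (-0.5238)


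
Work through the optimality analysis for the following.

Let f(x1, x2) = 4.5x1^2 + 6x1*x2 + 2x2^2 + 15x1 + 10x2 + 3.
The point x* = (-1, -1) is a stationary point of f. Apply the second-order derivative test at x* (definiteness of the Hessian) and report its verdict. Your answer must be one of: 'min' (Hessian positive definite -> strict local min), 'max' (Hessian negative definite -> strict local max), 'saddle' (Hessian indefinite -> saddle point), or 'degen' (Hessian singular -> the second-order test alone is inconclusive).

Compute the Hessian H = grad^2 f:
  H = [[9, 6], [6, 4]]
Verify stationarity: grad f(x*) = H x* + g = (0, 0).
Eigenvalues of H: 0, 13.
H has a zero eigenvalue (singular; positive semidefinite but not definite), so H is neither positive definite, negative definite, nor indefinite. The second-order test alone is inconclusive -> degen.
(Indeed, f is constant along the null direction of H through x*, so x* is not a strict local extremum.)

degen


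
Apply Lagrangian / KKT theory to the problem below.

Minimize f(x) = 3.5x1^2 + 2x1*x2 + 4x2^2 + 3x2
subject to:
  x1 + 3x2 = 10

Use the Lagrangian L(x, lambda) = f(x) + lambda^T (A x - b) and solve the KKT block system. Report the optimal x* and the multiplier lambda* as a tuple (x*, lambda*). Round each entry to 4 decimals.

Form the Lagrangian:
  L(x, lambda) = (1/2) x^T Q x + c^T x + lambda^T (A x - b)
Stationarity (grad_x L = 0): Q x + c + A^T lambda = 0.
Primal feasibility: A x = b.

This gives the KKT block system:
  [ Q   A^T ] [ x     ]   [-c ]
  [ A    0  ] [ lambda ] = [ b ]

Solving the linear system:
  x*      = (0.4915, 3.1695)
  lambda* = (-9.7797)
  f(x*)   = 53.6525

x* = (0.4915, 3.1695), lambda* = (-9.7797)


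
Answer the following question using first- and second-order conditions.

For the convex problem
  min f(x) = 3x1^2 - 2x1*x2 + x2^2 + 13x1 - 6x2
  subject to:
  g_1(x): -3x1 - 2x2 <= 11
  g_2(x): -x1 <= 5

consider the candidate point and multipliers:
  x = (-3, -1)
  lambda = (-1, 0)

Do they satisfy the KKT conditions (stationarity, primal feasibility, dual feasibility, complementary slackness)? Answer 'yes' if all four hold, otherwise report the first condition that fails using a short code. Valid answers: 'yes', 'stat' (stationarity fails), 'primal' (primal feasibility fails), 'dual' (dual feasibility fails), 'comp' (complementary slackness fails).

Gradient of f: grad f(x) = Q x + c = (-3, -2)
Constraint values g_i(x) = a_i^T x - b_i:
  g_1((-3, -1)) = 0
  g_2((-3, -1)) = -2
Stationarity residual: grad f(x) + sum_i lambda_i a_i = (0, 0)
  -> stationarity OK
Primal feasibility (all g_i <= 0): OK
Dual feasibility (all lambda_i >= 0): FAILS
Complementary slackness (lambda_i * g_i(x) = 0 for all i): OK

Verdict: the first failing condition is dual_feasibility -> dual.

dual


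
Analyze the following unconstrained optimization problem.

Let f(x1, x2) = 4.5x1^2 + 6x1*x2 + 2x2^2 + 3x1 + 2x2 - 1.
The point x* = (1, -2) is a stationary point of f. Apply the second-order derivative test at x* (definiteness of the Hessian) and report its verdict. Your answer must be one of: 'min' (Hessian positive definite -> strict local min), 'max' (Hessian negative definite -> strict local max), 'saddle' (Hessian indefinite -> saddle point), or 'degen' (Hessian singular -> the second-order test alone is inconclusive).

Compute the Hessian H = grad^2 f:
  H = [[9, 6], [6, 4]]
Verify stationarity: grad f(x*) = H x* + g = (0, 0).
Eigenvalues of H: 0, 13.
H has a zero eigenvalue (singular; positive semidefinite but not definite), so H is neither positive definite, negative definite, nor indefinite. The second-order test alone is inconclusive -> degen.
(Indeed, f is constant along the null direction of H through x*, so x* is not a strict local extremum.)

degen


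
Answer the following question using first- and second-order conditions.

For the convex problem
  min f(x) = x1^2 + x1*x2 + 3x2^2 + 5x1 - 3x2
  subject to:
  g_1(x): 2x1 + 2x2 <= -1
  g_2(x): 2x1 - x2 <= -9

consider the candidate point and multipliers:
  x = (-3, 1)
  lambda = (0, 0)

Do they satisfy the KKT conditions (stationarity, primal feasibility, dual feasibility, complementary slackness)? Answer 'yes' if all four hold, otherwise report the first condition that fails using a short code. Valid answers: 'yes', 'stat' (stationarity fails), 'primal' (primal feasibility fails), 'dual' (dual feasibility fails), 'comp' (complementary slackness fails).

Gradient of f: grad f(x) = Q x + c = (0, 0)
Constraint values g_i(x) = a_i^T x - b_i:
  g_1((-3, 1)) = -3
  g_2((-3, 1)) = 2
Stationarity residual: grad f(x) + sum_i lambda_i a_i = (0, 0)
  -> stationarity OK
Primal feasibility (all g_i <= 0): FAILS
Dual feasibility (all lambda_i >= 0): OK
Complementary slackness (lambda_i * g_i(x) = 0 for all i): OK

Verdict: the first failing condition is primal_feasibility -> primal.

primal


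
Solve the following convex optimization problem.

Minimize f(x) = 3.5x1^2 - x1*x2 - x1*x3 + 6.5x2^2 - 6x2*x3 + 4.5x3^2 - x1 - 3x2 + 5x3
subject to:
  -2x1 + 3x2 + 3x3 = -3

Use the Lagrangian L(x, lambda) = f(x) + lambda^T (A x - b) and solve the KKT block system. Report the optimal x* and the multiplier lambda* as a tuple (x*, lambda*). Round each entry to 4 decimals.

Form the Lagrangian:
  L(x, lambda) = (1/2) x^T Q x + c^T x + lambda^T (A x - b)
Stationarity (grad_x L = 0): Q x + c + A^T lambda = 0.
Primal feasibility: A x = b.

This gives the KKT block system:
  [ Q   A^T ] [ x     ]   [-c ]
  [ A    0  ] [ lambda ] = [ b ]

Solving the linear system:
  x*      = (0.0904, -0.1793, -0.7604)
  lambda* = (0.2862)
  f(x*)   = -1.2481

x* = (0.0904, -0.1793, -0.7604), lambda* = (0.2862)


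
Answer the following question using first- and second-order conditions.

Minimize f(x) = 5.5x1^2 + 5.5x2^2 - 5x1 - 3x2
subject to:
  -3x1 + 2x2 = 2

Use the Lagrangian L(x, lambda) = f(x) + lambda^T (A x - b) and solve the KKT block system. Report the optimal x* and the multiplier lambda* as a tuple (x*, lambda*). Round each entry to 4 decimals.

Form the Lagrangian:
  L(x, lambda) = (1/2) x^T Q x + c^T x + lambda^T (A x - b)
Stationarity (grad_x L = 0): Q x + c + A^T lambda = 0.
Primal feasibility: A x = b.

This gives the KKT block system:
  [ Q   A^T ] [ x     ]   [-c ]
  [ A    0  ] [ lambda ] = [ b ]

Solving the linear system:
  x*      = (-0.1958, 0.7063)
  lambda* = (-2.3846)
  f(x*)   = 1.8147

x* = (-0.1958, 0.7063), lambda* = (-2.3846)


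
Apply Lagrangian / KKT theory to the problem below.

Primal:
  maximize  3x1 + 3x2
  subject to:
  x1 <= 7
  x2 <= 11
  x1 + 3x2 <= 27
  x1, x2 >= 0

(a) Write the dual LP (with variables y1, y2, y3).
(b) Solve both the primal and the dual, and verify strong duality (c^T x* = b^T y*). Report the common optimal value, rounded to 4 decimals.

The standard primal-dual pair for 'max c^T x s.t. A x <= b, x >= 0' is:
  Dual:  min b^T y  s.t.  A^T y >= c,  y >= 0.

So the dual LP is:
  minimize  7y1 + 11y2 + 27y3
  subject to:
    y1 + y3 >= 3
    y2 + 3y3 >= 3
    y1, y2, y3 >= 0

Solving the primal: x* = (7, 6.6667).
  primal value c^T x* = 41.
Solving the dual: y* = (2, 0, 1).
  dual value b^T y* = 41.
Strong duality: c^T x* = b^T y*. Confirmed.

41


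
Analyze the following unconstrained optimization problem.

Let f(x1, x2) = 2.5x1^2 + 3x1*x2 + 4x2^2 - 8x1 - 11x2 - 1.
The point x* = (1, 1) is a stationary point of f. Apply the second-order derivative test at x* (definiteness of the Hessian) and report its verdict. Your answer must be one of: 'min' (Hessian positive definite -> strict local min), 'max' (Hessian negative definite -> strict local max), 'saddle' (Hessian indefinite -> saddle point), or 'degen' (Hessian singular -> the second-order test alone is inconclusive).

Compute the Hessian H = grad^2 f:
  H = [[5, 3], [3, 8]]
Verify stationarity: grad f(x*) = H x* + g = (0, 0).
Eigenvalues of H: 3.1459, 9.8541.
Both eigenvalues > 0, so H is positive definite -> x* is a strict local min.

min


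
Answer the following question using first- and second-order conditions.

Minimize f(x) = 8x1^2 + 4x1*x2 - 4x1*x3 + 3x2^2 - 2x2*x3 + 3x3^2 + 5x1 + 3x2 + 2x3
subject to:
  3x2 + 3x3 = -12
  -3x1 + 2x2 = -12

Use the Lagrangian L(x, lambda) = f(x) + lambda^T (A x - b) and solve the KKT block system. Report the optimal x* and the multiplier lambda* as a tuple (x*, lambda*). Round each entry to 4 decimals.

Form the Lagrangian:
  L(x, lambda) = (1/2) x^T Q x + c^T x + lambda^T (A x - b)
Stationarity (grad_x L = 0): Q x + c + A^T lambda = 0.
Primal feasibility: A x = b.

This gives the KKT block system:
  [ Q   A^T ] [ x     ]   [-c ]
  [ A    0  ] [ lambda ] = [ b ]

Solving the linear system:
  x*      = (1.5987, -3.602, -0.398)
  lambda* = (-0.1404, 5.9211)
  f(x*)   = 32.8799

x* = (1.5987, -3.602, -0.398), lambda* = (-0.1404, 5.9211)


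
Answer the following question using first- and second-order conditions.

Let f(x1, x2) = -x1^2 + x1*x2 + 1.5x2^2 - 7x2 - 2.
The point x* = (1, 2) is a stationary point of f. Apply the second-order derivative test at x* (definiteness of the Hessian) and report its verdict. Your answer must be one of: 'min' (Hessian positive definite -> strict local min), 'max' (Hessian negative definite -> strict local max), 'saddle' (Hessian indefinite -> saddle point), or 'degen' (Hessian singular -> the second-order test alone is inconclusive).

Compute the Hessian H = grad^2 f:
  H = [[-2, 1], [1, 3]]
Verify stationarity: grad f(x*) = H x* + g = (0, 0).
Eigenvalues of H: -2.1926, 3.1926.
Eigenvalues have mixed signs, so H is indefinite -> x* is a saddle point.

saddle


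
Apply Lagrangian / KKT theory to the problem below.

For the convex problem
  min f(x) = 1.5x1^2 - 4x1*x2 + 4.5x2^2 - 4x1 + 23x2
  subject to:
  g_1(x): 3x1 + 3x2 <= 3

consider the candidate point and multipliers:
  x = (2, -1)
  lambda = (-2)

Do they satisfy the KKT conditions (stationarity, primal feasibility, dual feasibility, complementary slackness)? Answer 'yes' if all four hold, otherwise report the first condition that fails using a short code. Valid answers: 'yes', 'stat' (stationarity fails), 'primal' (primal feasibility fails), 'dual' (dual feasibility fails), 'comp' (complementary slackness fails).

Gradient of f: grad f(x) = Q x + c = (6, 6)
Constraint values g_i(x) = a_i^T x - b_i:
  g_1((2, -1)) = 0
Stationarity residual: grad f(x) + sum_i lambda_i a_i = (0, 0)
  -> stationarity OK
Primal feasibility (all g_i <= 0): OK
Dual feasibility (all lambda_i >= 0): FAILS
Complementary slackness (lambda_i * g_i(x) = 0 for all i): OK

Verdict: the first failing condition is dual_feasibility -> dual.

dual


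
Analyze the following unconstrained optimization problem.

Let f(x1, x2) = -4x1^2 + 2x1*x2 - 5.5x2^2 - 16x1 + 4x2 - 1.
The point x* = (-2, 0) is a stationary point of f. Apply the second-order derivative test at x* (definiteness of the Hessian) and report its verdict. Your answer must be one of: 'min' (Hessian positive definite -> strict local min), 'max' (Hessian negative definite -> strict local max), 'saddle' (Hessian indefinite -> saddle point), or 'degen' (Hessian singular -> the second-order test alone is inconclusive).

Compute the Hessian H = grad^2 f:
  H = [[-8, 2], [2, -11]]
Verify stationarity: grad f(x*) = H x* + g = (0, 0).
Eigenvalues of H: -12, -7.
Both eigenvalues < 0, so H is negative definite -> x* is a strict local max.

max


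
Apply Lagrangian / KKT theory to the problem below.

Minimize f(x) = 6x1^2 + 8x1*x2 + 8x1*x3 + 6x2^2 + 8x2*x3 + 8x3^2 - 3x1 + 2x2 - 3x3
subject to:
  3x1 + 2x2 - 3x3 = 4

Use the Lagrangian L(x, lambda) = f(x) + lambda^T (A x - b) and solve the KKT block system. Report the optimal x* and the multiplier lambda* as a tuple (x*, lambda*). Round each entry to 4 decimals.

Form the Lagrangian:
  L(x, lambda) = (1/2) x^T Q x + c^T x + lambda^T (A x - b)
Stationarity (grad_x L = 0): Q x + c + A^T lambda = 0.
Primal feasibility: A x = b.

This gives the KKT block system:
  [ Q   A^T ] [ x     ]   [-c ]
  [ A    0  ] [ lambda ] = [ b ]

Solving the linear system:
  x*      = (1.1708, -0.4224, -0.4441)
  lambda* = (-1.3727)
  f(x*)   = 1.2329

x* = (1.1708, -0.4224, -0.4441), lambda* = (-1.3727)


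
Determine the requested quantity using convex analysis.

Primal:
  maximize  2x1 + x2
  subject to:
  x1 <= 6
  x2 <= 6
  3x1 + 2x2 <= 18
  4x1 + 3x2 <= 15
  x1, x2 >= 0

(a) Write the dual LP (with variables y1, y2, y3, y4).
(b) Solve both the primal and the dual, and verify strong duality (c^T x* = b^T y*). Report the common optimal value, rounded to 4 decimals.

The standard primal-dual pair for 'max c^T x s.t. A x <= b, x >= 0' is:
  Dual:  min b^T y  s.t.  A^T y >= c,  y >= 0.

So the dual LP is:
  minimize  6y1 + 6y2 + 18y3 + 15y4
  subject to:
    y1 + 3y3 + 4y4 >= 2
    y2 + 2y3 + 3y4 >= 1
    y1, y2, y3, y4 >= 0

Solving the primal: x* = (3.75, 0).
  primal value c^T x* = 7.5.
Solving the dual: y* = (0, 0, 0, 0.5).
  dual value b^T y* = 7.5.
Strong duality: c^T x* = b^T y*. Confirmed.

7.5


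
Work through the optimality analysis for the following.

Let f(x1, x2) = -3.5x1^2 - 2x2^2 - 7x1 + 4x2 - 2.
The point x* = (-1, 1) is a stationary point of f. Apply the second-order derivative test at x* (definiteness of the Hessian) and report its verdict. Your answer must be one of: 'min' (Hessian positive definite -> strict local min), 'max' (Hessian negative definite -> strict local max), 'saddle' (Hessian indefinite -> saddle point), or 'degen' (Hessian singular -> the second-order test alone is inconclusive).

Compute the Hessian H = grad^2 f:
  H = [[-7, 0], [0, -4]]
Verify stationarity: grad f(x*) = H x* + g = (0, 0).
Eigenvalues of H: -7, -4.
Both eigenvalues < 0, so H is negative definite -> x* is a strict local max.

max


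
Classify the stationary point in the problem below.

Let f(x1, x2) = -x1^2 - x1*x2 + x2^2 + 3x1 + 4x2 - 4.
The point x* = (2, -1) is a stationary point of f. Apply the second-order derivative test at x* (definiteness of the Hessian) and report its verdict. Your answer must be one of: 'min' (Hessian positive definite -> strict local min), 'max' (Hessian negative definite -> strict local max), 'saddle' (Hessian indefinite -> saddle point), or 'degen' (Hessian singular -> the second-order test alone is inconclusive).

Compute the Hessian H = grad^2 f:
  H = [[-2, -1], [-1, 2]]
Verify stationarity: grad f(x*) = H x* + g = (0, 0).
Eigenvalues of H: -2.2361, 2.2361.
Eigenvalues have mixed signs, so H is indefinite -> x* is a saddle point.

saddle


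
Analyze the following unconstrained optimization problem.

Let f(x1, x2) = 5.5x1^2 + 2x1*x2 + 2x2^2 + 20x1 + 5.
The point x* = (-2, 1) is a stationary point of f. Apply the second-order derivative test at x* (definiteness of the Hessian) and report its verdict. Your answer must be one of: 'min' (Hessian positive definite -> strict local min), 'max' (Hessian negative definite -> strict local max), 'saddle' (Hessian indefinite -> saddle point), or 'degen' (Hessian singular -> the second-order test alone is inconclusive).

Compute the Hessian H = grad^2 f:
  H = [[11, 2], [2, 4]]
Verify stationarity: grad f(x*) = H x* + g = (0, 0).
Eigenvalues of H: 3.4689, 11.5311.
Both eigenvalues > 0, so H is positive definite -> x* is a strict local min.

min


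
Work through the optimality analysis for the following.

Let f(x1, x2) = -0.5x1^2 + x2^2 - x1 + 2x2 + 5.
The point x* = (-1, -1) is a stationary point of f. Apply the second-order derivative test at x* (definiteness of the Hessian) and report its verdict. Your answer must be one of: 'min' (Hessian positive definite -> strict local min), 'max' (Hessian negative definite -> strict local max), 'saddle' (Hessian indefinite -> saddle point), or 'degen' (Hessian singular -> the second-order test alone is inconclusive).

Compute the Hessian H = grad^2 f:
  H = [[-1, 0], [0, 2]]
Verify stationarity: grad f(x*) = H x* + g = (0, 0).
Eigenvalues of H: -1, 2.
Eigenvalues have mixed signs, so H is indefinite -> x* is a saddle point.

saddle


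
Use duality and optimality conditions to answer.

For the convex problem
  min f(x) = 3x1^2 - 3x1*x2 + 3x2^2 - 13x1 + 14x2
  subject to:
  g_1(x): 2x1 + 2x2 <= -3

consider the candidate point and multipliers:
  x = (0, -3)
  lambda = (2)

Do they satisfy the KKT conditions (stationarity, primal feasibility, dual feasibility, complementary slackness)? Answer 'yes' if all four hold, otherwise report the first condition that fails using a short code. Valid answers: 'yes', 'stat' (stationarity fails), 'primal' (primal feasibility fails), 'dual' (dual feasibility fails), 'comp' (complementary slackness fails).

Gradient of f: grad f(x) = Q x + c = (-4, -4)
Constraint values g_i(x) = a_i^T x - b_i:
  g_1((0, -3)) = -3
Stationarity residual: grad f(x) + sum_i lambda_i a_i = (0, 0)
  -> stationarity OK
Primal feasibility (all g_i <= 0): OK
Dual feasibility (all lambda_i >= 0): OK
Complementary slackness (lambda_i * g_i(x) = 0 for all i): FAILS

Verdict: the first failing condition is complementary_slackness -> comp.

comp


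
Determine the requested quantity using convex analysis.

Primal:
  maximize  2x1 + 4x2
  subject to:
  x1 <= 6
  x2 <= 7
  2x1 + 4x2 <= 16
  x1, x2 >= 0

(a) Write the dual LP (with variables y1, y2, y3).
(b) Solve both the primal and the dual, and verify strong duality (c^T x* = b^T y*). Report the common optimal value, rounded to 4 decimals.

The standard primal-dual pair for 'max c^T x s.t. A x <= b, x >= 0' is:
  Dual:  min b^T y  s.t.  A^T y >= c,  y >= 0.

So the dual LP is:
  minimize  6y1 + 7y2 + 16y3
  subject to:
    y1 + 2y3 >= 2
    y2 + 4y3 >= 4
    y1, y2, y3 >= 0

Solving the primal: x* = (0, 4).
  primal value c^T x* = 16.
Solving the dual: y* = (0, 0, 1).
  dual value b^T y* = 16.
Strong duality: c^T x* = b^T y*. Confirmed.

16


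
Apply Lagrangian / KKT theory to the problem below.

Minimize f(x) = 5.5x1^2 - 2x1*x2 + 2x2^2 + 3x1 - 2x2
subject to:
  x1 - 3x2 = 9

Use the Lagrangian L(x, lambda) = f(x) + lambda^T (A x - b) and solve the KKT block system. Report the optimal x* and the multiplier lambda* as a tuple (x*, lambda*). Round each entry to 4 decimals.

Form the Lagrangian:
  L(x, lambda) = (1/2) x^T Q x + c^T x + lambda^T (A x - b)
Stationarity (grad_x L = 0): Q x + c + A^T lambda = 0.
Primal feasibility: A x = b.

This gives the KKT block system:
  [ Q   A^T ] [ x     ]   [-c ]
  [ A    0  ] [ lambda ] = [ b ]

Solving the linear system:
  x*      = (-0.4286, -3.1429)
  lambda* = (-4.5714)
  f(x*)   = 23.0714

x* = (-0.4286, -3.1429), lambda* = (-4.5714)


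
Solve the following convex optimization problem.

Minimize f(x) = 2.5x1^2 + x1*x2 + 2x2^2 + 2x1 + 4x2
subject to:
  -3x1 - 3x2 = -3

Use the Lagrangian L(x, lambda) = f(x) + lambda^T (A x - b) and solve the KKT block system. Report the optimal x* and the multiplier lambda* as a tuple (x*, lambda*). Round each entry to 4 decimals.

Form the Lagrangian:
  L(x, lambda) = (1/2) x^T Q x + c^T x + lambda^T (A x - b)
Stationarity (grad_x L = 0): Q x + c + A^T lambda = 0.
Primal feasibility: A x = b.

This gives the KKT block system:
  [ Q   A^T ] [ x     ]   [-c ]
  [ A    0  ] [ lambda ] = [ b ]

Solving the linear system:
  x*      = (0.7143, 0.2857)
  lambda* = (1.9524)
  f(x*)   = 4.2143

x* = (0.7143, 0.2857), lambda* = (1.9524)


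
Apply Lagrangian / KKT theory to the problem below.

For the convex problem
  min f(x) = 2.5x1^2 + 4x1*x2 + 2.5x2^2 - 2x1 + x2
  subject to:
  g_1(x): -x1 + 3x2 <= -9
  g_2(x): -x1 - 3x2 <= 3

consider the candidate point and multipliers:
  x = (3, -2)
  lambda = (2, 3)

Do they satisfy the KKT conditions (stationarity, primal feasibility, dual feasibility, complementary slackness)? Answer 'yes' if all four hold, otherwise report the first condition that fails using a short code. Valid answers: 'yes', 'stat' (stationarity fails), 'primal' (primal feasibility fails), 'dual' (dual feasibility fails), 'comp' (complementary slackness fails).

Gradient of f: grad f(x) = Q x + c = (5, 3)
Constraint values g_i(x) = a_i^T x - b_i:
  g_1((3, -2)) = 0
  g_2((3, -2)) = 0
Stationarity residual: grad f(x) + sum_i lambda_i a_i = (0, 0)
  -> stationarity OK
Primal feasibility (all g_i <= 0): OK
Dual feasibility (all lambda_i >= 0): OK
Complementary slackness (lambda_i * g_i(x) = 0 for all i): OK

Verdict: yes, KKT holds.

yes


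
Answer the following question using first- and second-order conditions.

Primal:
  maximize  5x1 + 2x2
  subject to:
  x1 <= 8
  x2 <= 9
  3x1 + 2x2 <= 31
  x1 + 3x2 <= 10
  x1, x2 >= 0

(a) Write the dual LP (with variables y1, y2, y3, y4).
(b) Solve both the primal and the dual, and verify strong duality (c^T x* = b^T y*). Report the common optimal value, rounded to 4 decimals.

The standard primal-dual pair for 'max c^T x s.t. A x <= b, x >= 0' is:
  Dual:  min b^T y  s.t.  A^T y >= c,  y >= 0.

So the dual LP is:
  minimize  8y1 + 9y2 + 31y3 + 10y4
  subject to:
    y1 + 3y3 + y4 >= 5
    y2 + 2y3 + 3y4 >= 2
    y1, y2, y3, y4 >= 0

Solving the primal: x* = (8, 0.6667).
  primal value c^T x* = 41.3333.
Solving the dual: y* = (4.3333, 0, 0, 0.6667).
  dual value b^T y* = 41.3333.
Strong duality: c^T x* = b^T y*. Confirmed.

41.3333


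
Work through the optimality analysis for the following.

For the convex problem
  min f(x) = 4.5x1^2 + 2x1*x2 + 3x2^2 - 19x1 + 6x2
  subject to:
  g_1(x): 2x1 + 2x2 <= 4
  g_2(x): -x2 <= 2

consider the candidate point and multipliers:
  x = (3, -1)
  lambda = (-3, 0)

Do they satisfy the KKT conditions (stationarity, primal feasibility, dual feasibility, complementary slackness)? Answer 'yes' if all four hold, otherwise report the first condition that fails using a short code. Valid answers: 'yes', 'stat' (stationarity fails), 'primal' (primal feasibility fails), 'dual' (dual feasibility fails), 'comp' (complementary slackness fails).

Gradient of f: grad f(x) = Q x + c = (6, 6)
Constraint values g_i(x) = a_i^T x - b_i:
  g_1((3, -1)) = 0
  g_2((3, -1)) = -1
Stationarity residual: grad f(x) + sum_i lambda_i a_i = (0, 0)
  -> stationarity OK
Primal feasibility (all g_i <= 0): OK
Dual feasibility (all lambda_i >= 0): FAILS
Complementary slackness (lambda_i * g_i(x) = 0 for all i): OK

Verdict: the first failing condition is dual_feasibility -> dual.

dual


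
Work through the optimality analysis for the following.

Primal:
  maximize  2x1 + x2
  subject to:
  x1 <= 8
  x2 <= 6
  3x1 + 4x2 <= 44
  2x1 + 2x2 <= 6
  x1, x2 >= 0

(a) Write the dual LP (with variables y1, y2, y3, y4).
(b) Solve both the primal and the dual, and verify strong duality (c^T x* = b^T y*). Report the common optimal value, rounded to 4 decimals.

The standard primal-dual pair for 'max c^T x s.t. A x <= b, x >= 0' is:
  Dual:  min b^T y  s.t.  A^T y >= c,  y >= 0.

So the dual LP is:
  minimize  8y1 + 6y2 + 44y3 + 6y4
  subject to:
    y1 + 3y3 + 2y4 >= 2
    y2 + 4y3 + 2y4 >= 1
    y1, y2, y3, y4 >= 0

Solving the primal: x* = (3, 0).
  primal value c^T x* = 6.
Solving the dual: y* = (0, 0, 0, 1).
  dual value b^T y* = 6.
Strong duality: c^T x* = b^T y*. Confirmed.

6


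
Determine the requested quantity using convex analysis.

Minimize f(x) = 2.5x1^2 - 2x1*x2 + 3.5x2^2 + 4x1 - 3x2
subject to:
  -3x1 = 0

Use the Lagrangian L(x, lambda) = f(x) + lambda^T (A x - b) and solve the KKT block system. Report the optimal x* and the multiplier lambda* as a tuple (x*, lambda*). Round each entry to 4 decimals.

Form the Lagrangian:
  L(x, lambda) = (1/2) x^T Q x + c^T x + lambda^T (A x - b)
Stationarity (grad_x L = 0): Q x + c + A^T lambda = 0.
Primal feasibility: A x = b.

This gives the KKT block system:
  [ Q   A^T ] [ x     ]   [-c ]
  [ A    0  ] [ lambda ] = [ b ]

Solving the linear system:
  x*      = (0, 0.4286)
  lambda* = (1.0476)
  f(x*)   = -0.6429

x* = (0, 0.4286), lambda* = (1.0476)


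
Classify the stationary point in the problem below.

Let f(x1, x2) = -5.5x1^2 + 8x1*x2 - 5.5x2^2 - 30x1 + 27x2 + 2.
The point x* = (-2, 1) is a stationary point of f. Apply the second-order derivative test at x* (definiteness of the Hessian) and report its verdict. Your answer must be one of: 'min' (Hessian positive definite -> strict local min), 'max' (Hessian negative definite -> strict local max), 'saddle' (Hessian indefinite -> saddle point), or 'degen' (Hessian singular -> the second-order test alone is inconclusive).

Compute the Hessian H = grad^2 f:
  H = [[-11, 8], [8, -11]]
Verify stationarity: grad f(x*) = H x* + g = (0, 0).
Eigenvalues of H: -19, -3.
Both eigenvalues < 0, so H is negative definite -> x* is a strict local max.

max


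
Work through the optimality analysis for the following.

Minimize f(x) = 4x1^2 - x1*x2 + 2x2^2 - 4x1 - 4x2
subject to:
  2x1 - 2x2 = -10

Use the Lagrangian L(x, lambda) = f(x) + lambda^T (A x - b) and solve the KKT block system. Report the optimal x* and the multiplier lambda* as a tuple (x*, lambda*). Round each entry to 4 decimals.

Form the Lagrangian:
  L(x, lambda) = (1/2) x^T Q x + c^T x + lambda^T (A x - b)
Stationarity (grad_x L = 0): Q x + c + A^T lambda = 0.
Primal feasibility: A x = b.

This gives the KKT block system:
  [ Q   A^T ] [ x     ]   [-c ]
  [ A    0  ] [ lambda ] = [ b ]

Solving the linear system:
  x*      = (-0.7, 4.3)
  lambda* = (6.95)
  f(x*)   = 27.55

x* = (-0.7, 4.3), lambda* = (6.95)


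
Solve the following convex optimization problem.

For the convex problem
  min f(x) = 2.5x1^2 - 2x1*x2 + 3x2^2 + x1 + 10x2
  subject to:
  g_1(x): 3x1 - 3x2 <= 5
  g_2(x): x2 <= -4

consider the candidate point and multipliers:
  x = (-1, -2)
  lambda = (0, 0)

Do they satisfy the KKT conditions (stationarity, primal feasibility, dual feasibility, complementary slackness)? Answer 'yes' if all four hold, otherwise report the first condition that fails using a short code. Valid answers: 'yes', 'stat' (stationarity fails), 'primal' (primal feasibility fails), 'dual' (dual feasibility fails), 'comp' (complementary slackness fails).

Gradient of f: grad f(x) = Q x + c = (0, 0)
Constraint values g_i(x) = a_i^T x - b_i:
  g_1((-1, -2)) = -2
  g_2((-1, -2)) = 2
Stationarity residual: grad f(x) + sum_i lambda_i a_i = (0, 0)
  -> stationarity OK
Primal feasibility (all g_i <= 0): FAILS
Dual feasibility (all lambda_i >= 0): OK
Complementary slackness (lambda_i * g_i(x) = 0 for all i): OK

Verdict: the first failing condition is primal_feasibility -> primal.

primal


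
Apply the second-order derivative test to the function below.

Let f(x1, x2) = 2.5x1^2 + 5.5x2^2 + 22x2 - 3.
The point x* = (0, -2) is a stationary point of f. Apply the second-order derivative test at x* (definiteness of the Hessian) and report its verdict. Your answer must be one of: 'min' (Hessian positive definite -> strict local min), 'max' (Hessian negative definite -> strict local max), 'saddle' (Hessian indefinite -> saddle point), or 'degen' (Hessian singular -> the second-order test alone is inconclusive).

Compute the Hessian H = grad^2 f:
  H = [[5, 0], [0, 11]]
Verify stationarity: grad f(x*) = H x* + g = (0, 0).
Eigenvalues of H: 5, 11.
Both eigenvalues > 0, so H is positive definite -> x* is a strict local min.

min


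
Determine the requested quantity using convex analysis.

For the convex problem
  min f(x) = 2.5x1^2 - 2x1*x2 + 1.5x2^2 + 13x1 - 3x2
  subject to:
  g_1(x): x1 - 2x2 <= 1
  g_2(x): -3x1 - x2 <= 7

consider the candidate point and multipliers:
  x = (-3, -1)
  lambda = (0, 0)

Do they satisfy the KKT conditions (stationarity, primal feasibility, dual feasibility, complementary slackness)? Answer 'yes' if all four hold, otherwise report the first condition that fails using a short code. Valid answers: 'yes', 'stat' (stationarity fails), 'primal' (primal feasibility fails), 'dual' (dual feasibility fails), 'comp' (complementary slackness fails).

Gradient of f: grad f(x) = Q x + c = (0, 0)
Constraint values g_i(x) = a_i^T x - b_i:
  g_1((-3, -1)) = -2
  g_2((-3, -1)) = 3
Stationarity residual: grad f(x) + sum_i lambda_i a_i = (0, 0)
  -> stationarity OK
Primal feasibility (all g_i <= 0): FAILS
Dual feasibility (all lambda_i >= 0): OK
Complementary slackness (lambda_i * g_i(x) = 0 for all i): OK

Verdict: the first failing condition is primal_feasibility -> primal.

primal
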